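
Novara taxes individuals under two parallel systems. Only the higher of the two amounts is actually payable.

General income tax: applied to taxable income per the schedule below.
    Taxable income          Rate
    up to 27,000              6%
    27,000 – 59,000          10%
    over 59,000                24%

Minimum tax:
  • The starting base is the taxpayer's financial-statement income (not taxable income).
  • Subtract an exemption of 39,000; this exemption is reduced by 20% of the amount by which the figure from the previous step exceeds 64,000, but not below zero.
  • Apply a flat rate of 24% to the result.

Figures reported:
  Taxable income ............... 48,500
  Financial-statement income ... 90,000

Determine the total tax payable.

13,488

General income tax:
  27,000 × 6% = 1,620
  21,500 × 10% = 2,150
  → 3,770

Minimum tax:
  Base (financial-statement income): 90,000
  Exemption: 39,000 − 20% × (90,000 − 64,000) = 39,000 − 5,200 = 33,800
  Base: 90,000 − 33,800 = 56,200
  56,200 × 24% = 13,488

13,488 > 3,770, so the minimum tax is the binding amount.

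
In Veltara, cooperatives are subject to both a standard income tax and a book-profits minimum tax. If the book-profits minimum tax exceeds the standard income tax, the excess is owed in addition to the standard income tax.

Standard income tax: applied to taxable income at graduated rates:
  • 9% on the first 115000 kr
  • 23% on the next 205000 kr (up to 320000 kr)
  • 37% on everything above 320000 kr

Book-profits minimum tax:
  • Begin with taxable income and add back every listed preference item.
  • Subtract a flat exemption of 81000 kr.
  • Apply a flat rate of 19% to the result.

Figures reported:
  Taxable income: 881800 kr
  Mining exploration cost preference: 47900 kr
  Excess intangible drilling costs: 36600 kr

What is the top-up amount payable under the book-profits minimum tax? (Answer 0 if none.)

Standard income tax:
  115000 kr × 9% = 10350 kr
  205000 kr × 23% = 47150 kr
  561800 kr × 37% = 207866 kr
  → 265366 kr

Book-profits minimum tax:
  Adjusted income: 881800 kr + 47900 kr + 36600 kr = 966300 kr
  Less exemption 81000 kr → base 885300 kr
  885300 kr × 19% = 168207 kr

168207 kr ≤ 265366 kr, so no add-on is due.

0 kr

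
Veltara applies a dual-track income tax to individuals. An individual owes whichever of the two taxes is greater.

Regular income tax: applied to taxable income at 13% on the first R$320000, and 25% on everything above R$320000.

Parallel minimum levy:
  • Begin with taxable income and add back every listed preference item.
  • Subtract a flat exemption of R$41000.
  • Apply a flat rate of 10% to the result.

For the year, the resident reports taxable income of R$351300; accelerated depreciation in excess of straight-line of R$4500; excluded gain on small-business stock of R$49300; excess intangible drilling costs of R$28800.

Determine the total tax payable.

R$49425

Parallel minimum levy:
  Adjusted income: R$351300 + R$4500 + R$49300 + R$28800 = R$433900
  Less exemption R$41000 → base R$392900
  R$392900 × 10% = R$39290

Regular income tax:
  R$320000 × 13% = R$41600
  R$31300 × 25% = R$7825
  → R$49425

R$49425 > R$39290, so the regular income tax governs.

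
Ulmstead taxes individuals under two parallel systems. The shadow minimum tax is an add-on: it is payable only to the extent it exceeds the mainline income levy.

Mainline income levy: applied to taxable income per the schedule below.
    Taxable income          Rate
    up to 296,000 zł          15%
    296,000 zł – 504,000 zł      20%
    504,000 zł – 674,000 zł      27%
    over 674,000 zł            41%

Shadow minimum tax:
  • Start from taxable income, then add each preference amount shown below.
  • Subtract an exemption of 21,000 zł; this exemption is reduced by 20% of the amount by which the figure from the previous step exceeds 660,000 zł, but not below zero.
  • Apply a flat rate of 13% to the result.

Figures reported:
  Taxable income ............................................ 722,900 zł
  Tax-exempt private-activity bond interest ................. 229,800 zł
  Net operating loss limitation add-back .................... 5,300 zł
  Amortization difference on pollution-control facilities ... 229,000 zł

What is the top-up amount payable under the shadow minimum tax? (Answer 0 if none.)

Mainline income levy:
  296,000 zł × 15% = 44,400 zł
  208,000 zł × 20% = 41,600 zł
  170,000 zł × 27% = 45,900 zł
  48,900 zł × 41% = 20,049 zł
  → 151,949 zł

Shadow minimum tax:
  Adjusted income: 722,900 zł + 229,800 zł + 5,300 zł + 229,000 zł = 1,187,000 zł
  Exemption: 20% × (1,187,000 zł − 660,000 zł) = 105,400 zł ≥ 21,000 zł, so the exemption is fully phased out
  Base: 1,187,000 zł − 0 zł = 1,187,000 zł
  1,187,000 zł × 13% = 154,310 zł

Excess of shadow minimum tax over mainline income levy: 154,310 zł − 151,949 zł = 2,361 zł.

2,361 zł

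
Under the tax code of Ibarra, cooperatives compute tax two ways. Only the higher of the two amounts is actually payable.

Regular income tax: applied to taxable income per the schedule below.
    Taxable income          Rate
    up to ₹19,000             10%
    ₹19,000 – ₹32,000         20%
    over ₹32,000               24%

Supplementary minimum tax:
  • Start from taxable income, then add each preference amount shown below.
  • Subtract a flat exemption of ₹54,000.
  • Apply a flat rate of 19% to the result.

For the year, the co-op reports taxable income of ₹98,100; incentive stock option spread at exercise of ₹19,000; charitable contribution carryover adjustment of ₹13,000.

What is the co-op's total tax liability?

Regular income tax:
  ₹19,000 × 10% = ₹1,900
  ₹13,000 × 20% = ₹2,600
  ₹66,100 × 24% = ₹15,864
  → ₹20,364

Supplementary minimum tax:
  Adjusted income: ₹98,100 + ₹19,000 + ₹13,000 = ₹130,100
  Less exemption ₹54,000 → base ₹76,100
  ₹76,100 × 19% = ₹14,459

₹20,364 > ₹14,459, so the regular income tax governs.

₹20,364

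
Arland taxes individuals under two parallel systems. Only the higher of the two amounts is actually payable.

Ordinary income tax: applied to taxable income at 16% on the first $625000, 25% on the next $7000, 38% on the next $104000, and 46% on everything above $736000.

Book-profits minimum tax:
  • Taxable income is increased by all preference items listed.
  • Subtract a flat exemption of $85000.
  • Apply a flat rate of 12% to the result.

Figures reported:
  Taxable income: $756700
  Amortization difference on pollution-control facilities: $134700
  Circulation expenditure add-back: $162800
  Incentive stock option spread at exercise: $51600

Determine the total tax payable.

$150792

Book-profits minimum tax:
  Adjusted income: $756700 + $134700 + $162800 + $51600 = $1105800
  Less exemption $85000 → base $1020800
  $1020800 × 12% = $122496

Ordinary income tax:
  $625000 × 16% = $100000
  $7000 × 25% = $1750
  $104000 × 38% = $39520
  $20700 × 46% = $9522
  → $150792

$150792 > $122496, so the ordinary income tax governs.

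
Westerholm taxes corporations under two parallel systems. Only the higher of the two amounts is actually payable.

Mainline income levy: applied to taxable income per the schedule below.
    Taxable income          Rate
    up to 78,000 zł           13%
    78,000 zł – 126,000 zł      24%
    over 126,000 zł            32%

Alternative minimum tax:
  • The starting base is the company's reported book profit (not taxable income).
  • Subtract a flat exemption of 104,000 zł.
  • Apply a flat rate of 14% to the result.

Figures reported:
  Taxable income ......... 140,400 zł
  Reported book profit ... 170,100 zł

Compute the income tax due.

26,268 zł

Mainline income levy:
  78,000 zł × 13% = 10,140 zł
  48,000 zł × 24% = 11,520 zł
  14,400 zł × 32% = 4,608 zł
  → 26,268 zł

Alternative minimum tax:
  Base (reported book profit): 170,100 zł
  Less exemption 104,000 zł → base 66,100 zł
  66,100 zł × 14% = 9,254 zł

26,268 zł > 9,254 zł, so the mainline income levy governs.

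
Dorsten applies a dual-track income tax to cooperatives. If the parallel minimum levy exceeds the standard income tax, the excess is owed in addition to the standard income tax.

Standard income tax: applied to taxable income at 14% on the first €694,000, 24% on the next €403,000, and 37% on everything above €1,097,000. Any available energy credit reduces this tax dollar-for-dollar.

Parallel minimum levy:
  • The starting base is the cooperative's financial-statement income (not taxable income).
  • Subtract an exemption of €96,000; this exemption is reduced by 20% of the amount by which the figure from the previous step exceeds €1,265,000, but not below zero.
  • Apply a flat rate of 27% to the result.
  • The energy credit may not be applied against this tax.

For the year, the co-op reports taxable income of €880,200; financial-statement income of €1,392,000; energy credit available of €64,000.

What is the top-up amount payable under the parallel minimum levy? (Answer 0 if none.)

Parallel minimum levy:
  Base (financial-statement income): €1,392,000
  Exemption: €96,000 − 20% × (€1,392,000 − €1,265,000) = €96,000 − €25,400 = €70,600
  Base: €1,392,000 − €70,600 = €1,321,400
  €1,321,400 × 27% = €356,778

Standard income tax:
  €694,000 × 14% = €97,160
  €186,200 × 24% = €44,688
  → €141,848
  Less energy credit €64,000 → €77,848

Excess of parallel minimum levy over standard income tax: €356,778 − €77,848 = €278,930.

€278,930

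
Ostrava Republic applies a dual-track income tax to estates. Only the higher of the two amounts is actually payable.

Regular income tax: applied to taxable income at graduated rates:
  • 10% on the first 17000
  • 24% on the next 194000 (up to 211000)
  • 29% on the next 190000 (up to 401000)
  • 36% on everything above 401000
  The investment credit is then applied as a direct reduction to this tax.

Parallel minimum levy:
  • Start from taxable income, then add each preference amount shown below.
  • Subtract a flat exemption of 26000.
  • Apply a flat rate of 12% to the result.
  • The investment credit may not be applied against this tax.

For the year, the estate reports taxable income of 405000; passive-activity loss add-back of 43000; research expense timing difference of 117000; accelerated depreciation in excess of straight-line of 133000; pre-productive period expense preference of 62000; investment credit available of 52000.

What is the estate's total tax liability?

Parallel minimum levy:
  Adjusted income: 405000 + 43000 + 117000 + 133000 + 62000 = 760000
  Less exemption 26000 → base 734000
  734000 × 12% = 88080

Regular income tax:
  17000 × 10% = 1700
  194000 × 24% = 46560
  190000 × 29% = 55100
  4000 × 36% = 1440
  → 104800
  Less investment credit 52000 → 52800

88080 > 52800, so the parallel minimum levy is the binding amount.

88080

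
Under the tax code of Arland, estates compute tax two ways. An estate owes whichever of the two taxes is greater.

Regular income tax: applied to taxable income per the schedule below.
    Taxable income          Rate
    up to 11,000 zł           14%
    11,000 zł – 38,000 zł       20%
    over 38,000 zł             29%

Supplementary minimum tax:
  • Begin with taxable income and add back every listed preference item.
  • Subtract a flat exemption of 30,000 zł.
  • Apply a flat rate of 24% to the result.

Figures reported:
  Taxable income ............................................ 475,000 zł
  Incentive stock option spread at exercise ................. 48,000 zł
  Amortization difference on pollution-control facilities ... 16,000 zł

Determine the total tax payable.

Supplementary minimum tax:
  Adjusted income: 475,000 zł + 48,000 zł + 16,000 zł = 539,000 zł
  Less exemption 30,000 zł → base 509,000 zł
  509,000 zł × 24% = 122,160 zł

Regular income tax:
  11,000 zł × 14% = 1,540 zł
  27,000 zł × 20% = 5,400 zł
  437,000 zł × 29% = 126,730 zł
  → 133,670 zł

133,670 zł > 122,160 zł, so the regular income tax governs.

133,670 zł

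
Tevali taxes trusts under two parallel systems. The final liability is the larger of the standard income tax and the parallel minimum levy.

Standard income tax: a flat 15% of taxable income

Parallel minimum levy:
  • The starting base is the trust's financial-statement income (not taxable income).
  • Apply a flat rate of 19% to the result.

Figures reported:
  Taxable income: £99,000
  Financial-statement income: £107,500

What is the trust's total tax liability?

Standard income tax:
  £99,000 × 15% = £14,850

Parallel minimum levy:
  Base (financial-statement income): £107,500
  £107,500 × 19% = £20,425

£20,425 > £14,850, so the parallel minimum levy is the binding amount.

£20,425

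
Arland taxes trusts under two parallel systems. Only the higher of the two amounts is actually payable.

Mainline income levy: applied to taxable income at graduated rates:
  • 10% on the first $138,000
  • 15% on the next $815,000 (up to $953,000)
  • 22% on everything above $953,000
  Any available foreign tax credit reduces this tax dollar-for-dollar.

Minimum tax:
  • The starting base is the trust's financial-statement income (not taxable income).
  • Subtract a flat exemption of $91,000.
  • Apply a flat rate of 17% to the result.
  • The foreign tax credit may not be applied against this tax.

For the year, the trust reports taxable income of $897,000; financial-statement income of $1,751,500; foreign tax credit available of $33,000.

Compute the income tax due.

$282,285

Mainline income levy:
  $138,000 × 10% = $13,800
  $759,000 × 15% = $113,850
  → $127,650
  Less foreign tax credit $33,000 → $94,650

Minimum tax:
  Base (financial-statement income): $1,751,500
  Less exemption $91,000 → base $1,660,500
  $1,660,500 × 17% = $282,285

$282,285 > $94,650, so the minimum tax is the binding amount.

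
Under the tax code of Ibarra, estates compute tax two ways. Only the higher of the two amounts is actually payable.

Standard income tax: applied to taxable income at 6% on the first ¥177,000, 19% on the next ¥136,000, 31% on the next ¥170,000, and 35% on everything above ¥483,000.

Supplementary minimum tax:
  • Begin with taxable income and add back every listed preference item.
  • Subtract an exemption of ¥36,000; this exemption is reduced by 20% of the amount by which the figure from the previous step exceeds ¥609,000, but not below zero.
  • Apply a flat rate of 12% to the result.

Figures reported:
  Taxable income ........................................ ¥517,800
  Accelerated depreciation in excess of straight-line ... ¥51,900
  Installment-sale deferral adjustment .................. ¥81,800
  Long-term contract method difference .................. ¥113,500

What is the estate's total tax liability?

¥101,340

Supplementary minimum tax:
  Adjusted income: ¥517,800 + ¥51,900 + ¥81,800 + ¥113,500 = ¥765,000
  Exemption: ¥36,000 − 20% × (¥765,000 − ¥609,000) = ¥36,000 − ¥31,200 = ¥4,800
  Base: ¥765,000 − ¥4,800 = ¥760,200
  ¥760,200 × 12% = ¥91,224

Standard income tax:
  ¥177,000 × 6% = ¥10,620
  ¥136,000 × 19% = ¥25,840
  ¥170,000 × 31% = ¥52,700
  ¥34,800 × 35% = ¥12,180
  → ¥101,340

¥101,340 > ¥91,224, so the standard income tax governs.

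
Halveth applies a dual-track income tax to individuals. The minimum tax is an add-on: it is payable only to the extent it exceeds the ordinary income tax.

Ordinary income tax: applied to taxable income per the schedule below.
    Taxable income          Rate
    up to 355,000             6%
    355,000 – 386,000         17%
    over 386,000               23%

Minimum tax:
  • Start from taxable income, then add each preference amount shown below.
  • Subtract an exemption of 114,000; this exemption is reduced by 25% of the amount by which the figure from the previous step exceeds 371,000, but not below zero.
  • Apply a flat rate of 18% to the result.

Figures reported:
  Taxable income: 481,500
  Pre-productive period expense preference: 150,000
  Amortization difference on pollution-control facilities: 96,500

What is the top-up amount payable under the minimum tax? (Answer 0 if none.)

78,050

Minimum tax:
  Adjusted income: 481,500 + 150,000 + 96,500 = 728,000
  Exemption: 114,000 − 25% × (728,000 − 371,000) = 114,000 − 89,250 = 24,750
  Base: 728,000 − 24,750 = 703,250
  703,250 × 18% = 126,585

Ordinary income tax:
  355,000 × 6% = 21,300
  31,000 × 17% = 5,270
  95,500 × 23% = 21,965
  → 48,535

Excess of minimum tax over ordinary income tax: 126,585 − 48,535 = 78,050.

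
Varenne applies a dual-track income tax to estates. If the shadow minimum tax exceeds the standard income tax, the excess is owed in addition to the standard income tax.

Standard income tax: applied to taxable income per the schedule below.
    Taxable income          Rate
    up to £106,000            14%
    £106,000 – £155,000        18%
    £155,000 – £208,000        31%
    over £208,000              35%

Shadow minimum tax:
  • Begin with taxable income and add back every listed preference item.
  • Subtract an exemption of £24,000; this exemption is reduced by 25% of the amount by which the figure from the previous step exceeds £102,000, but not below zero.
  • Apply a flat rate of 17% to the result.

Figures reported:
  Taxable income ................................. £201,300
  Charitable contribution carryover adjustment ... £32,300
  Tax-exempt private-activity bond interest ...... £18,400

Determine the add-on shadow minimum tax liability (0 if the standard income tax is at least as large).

£4,827

Standard income tax:
  £106,000 × 14% = £14,840
  £49,000 × 18% = £8,820
  £46,300 × 31% = £14,353
  → £38,013

Shadow minimum tax:
  Adjusted income: £201,300 + £32,300 + £18,400 = £252,000
  Exemption: 25% × (£252,000 − £102,000) = £37,500 ≥ £24,000, so the exemption is fully phased out
  Base: £252,000 − £0 = £252,000
  £252,000 × 17% = £42,840

Excess of shadow minimum tax over standard income tax: £42,840 − £38,013 = £4,827.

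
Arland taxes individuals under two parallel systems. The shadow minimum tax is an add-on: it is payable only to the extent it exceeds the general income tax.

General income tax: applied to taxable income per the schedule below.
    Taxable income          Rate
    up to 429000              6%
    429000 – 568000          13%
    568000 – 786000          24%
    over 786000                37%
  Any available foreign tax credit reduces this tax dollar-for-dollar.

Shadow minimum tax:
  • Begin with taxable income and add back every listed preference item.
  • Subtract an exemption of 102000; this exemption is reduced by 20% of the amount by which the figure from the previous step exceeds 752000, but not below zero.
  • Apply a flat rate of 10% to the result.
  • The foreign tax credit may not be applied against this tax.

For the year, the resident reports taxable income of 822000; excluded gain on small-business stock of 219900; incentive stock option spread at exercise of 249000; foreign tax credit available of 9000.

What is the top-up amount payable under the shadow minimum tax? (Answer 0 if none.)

28640

Shadow minimum tax:
  Adjusted income: 822000 + 219900 + 249000 = 1290900
  Exemption: 20% × (1290900 − 752000) = 107780 ≥ 102000, so the exemption is fully phased out
  Base: 1290900 − 0 = 1290900
  1290900 × 10% = 129090

General income tax:
  429000 × 6% = 25740
  139000 × 13% = 18070
  218000 × 24% = 52320
  36000 × 37% = 13320
  → 109450
  Less foreign tax credit 9000 → 100450

Excess of shadow minimum tax over general income tax: 129090 − 100450 = 28640.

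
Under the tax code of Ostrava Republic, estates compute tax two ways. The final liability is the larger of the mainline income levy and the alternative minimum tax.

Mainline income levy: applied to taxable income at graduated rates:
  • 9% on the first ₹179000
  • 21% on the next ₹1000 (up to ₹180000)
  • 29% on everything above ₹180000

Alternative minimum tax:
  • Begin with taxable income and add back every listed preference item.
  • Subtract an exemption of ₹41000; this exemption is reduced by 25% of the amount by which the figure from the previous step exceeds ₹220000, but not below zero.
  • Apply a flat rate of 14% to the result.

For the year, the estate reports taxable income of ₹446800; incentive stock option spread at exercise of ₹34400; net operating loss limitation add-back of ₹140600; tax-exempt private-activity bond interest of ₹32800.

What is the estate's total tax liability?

₹93692

Alternative minimum tax:
  Adjusted income: ₹446800 + ₹34400 + ₹140600 + ₹32800 = ₹654600
  Exemption: 25% × (₹654600 − ₹220000) = ₹108650 ≥ ₹41000, so the exemption is fully phased out
  Base: ₹654600 − ₹0 = ₹654600
  ₹654600 × 14% = ₹91644

Mainline income levy:
  ₹179000 × 9% = ₹16110
  ₹1000 × 21% = ₹210
  ₹266800 × 29% = ₹77372
  → ₹93692

₹93692 > ₹91644, so the mainline income levy governs.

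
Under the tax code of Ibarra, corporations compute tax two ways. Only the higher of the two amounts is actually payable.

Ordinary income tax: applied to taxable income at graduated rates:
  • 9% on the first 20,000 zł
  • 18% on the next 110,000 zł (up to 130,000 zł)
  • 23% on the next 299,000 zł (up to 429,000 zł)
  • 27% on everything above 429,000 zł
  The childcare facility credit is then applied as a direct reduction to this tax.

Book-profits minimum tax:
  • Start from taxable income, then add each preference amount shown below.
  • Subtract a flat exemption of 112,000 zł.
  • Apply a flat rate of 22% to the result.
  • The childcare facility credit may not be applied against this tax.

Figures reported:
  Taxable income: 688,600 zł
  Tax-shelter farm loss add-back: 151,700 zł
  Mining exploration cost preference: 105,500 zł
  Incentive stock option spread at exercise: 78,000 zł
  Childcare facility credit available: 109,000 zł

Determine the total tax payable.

Book-profits minimum tax:
  Adjusted income: 688,600 zł + 151,700 zł + 105,500 zł + 78,000 zł = 1,023,800 zł
  Less exemption 112,000 zł → base 911,800 zł
  911,800 zł × 22% = 200,596 zł

Ordinary income tax:
  20,000 zł × 9% = 1,800 zł
  110,000 zł × 18% = 19,800 zł
  299,000 zł × 23% = 68,770 zł
  259,600 zł × 27% = 70,092 zł
  → 160,462 zł
  Less childcare facility credit 109,000 zł → 51,462 zł

200,596 zł > 51,462 zł, so the book-profits minimum tax is the binding amount.

200,596 zł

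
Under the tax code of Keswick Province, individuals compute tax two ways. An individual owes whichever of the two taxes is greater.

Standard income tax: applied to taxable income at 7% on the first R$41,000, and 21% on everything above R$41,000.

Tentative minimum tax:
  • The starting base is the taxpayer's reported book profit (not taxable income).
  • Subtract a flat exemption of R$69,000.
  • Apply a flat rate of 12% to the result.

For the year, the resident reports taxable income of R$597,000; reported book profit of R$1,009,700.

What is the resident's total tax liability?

Tentative minimum tax:
  Base (reported book profit): R$1,009,700
  Less exemption R$69,000 → base R$940,700
  R$940,700 × 12% = R$112,884

Standard income tax:
  R$41,000 × 7% = R$2,870
  R$556,000 × 21% = R$116,760
  → R$119,630

R$119,630 > R$112,884, so the standard income tax governs.

R$119,630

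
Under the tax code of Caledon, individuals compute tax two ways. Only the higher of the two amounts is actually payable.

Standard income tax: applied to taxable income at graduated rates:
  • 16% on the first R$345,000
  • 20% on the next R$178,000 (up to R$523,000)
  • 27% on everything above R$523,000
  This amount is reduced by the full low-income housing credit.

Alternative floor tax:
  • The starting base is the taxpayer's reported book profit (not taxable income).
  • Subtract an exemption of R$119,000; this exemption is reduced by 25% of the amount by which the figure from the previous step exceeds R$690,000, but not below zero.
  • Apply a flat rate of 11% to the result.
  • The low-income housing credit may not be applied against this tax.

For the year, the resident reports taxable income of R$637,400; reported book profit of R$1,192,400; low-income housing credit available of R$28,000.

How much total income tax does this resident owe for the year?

R$131,164

Standard income tax:
  R$345,000 × 16% = R$55,200
  R$178,000 × 20% = R$35,600
  R$114,400 × 27% = R$30,888
  → R$121,688
  Less low-income housing credit R$28,000 → R$93,688

Alternative floor tax:
  Base (reported book profit): R$1,192,400
  Exemption: 25% × (R$1,192,400 − R$690,000) = R$125,600 ≥ R$119,000, so the exemption is fully phased out
  Base: R$1,192,400 − R$0 = R$1,192,400
  R$1,192,400 × 11% = R$131,164

R$131,164 > R$93,688, so the alternative floor tax is the binding amount.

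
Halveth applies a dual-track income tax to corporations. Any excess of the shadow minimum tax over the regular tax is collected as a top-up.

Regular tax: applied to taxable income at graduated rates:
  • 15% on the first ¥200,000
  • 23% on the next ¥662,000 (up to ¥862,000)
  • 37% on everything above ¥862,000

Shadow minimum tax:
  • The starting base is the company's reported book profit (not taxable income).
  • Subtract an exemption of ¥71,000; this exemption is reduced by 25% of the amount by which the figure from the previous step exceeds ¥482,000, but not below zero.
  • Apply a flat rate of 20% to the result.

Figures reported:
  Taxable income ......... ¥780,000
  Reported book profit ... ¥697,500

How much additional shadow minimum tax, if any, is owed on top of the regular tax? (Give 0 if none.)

¥0

Regular tax:
  ¥200,000 × 15% = ¥30,000
  ¥580,000 × 23% = ¥133,400
  → ¥163,400

Shadow minimum tax:
  Base (reported book profit): ¥697,500
  Exemption: ¥71,000 − 25% × (¥697,500 − ¥482,000) = ¥71,000 − ¥53,875 = ¥17,125
  Base: ¥697,500 − ¥17,125 = ¥680,375
  ¥680,375 × 20% = ¥136,075

¥136,075 ≤ ¥163,400, so no add-on is due.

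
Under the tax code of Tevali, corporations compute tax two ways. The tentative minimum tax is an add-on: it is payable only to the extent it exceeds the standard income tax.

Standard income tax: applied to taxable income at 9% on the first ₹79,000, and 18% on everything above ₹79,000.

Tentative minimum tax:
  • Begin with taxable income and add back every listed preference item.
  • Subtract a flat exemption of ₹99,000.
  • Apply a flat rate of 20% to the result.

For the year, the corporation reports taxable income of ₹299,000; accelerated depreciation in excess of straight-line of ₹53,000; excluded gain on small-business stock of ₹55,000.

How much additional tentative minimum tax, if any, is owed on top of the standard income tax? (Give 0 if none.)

Tentative minimum tax:
  Adjusted income: ₹299,000 + ₹53,000 + ₹55,000 = ₹407,000
  Less exemption ₹99,000 → base ₹308,000
  ₹308,000 × 20% = ₹61,600

Standard income tax:
  ₹79,000 × 9% = ₹7,110
  ₹220,000 × 18% = ₹39,600
  → ₹46,710

Excess of tentative minimum tax over standard income tax: ₹61,600 − ₹46,710 = ₹14,890.

₹14,890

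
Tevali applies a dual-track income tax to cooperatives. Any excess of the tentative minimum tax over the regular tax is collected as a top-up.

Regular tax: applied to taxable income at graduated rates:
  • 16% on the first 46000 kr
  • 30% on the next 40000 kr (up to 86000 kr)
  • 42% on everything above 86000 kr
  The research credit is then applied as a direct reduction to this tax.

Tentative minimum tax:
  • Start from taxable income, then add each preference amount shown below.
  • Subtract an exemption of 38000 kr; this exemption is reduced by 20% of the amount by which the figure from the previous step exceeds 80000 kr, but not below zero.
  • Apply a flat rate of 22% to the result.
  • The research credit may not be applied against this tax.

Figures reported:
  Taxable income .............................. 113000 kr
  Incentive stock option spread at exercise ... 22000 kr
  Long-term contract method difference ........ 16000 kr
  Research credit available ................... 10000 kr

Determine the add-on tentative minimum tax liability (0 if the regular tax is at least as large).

Regular tax:
  46000 kr × 16% = 7360 kr
  40000 kr × 30% = 12000 kr
  27000 kr × 42% = 11340 kr
  → 30700 kr
  Less research credit 10000 kr → 20700 kr

Tentative minimum tax:
  Adjusted income: 113000 kr + 22000 kr + 16000 kr = 151000 kr
  Exemption: 38000 kr − 20% × (151000 kr − 80000 kr) = 38000 kr − 14200 kr = 23800 kr
  Base: 151000 kr − 23800 kr = 127200 kr
  127200 kr × 22% = 27984 kr

Excess of tentative minimum tax over regular tax: 27984 kr − 20700 kr = 7284 kr.

7284 kr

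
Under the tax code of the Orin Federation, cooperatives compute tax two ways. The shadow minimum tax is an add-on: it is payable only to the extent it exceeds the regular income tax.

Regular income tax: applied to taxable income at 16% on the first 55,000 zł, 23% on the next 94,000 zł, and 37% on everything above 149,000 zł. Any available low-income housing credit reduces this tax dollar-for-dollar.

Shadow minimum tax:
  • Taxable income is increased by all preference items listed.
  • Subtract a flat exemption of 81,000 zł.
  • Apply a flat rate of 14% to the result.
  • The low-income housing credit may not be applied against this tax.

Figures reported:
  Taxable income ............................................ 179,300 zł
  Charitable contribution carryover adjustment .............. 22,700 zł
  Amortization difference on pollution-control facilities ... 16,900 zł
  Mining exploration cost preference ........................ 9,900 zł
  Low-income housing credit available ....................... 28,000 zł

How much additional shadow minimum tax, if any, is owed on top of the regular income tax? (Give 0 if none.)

Shadow minimum tax:
  Adjusted income: 179,300 zł + 22,700 zł + 16,900 zł + 9,900 zł = 228,800 zł
  Less exemption 81,000 zł → base 147,800 zł
  147,800 zł × 14% = 20,692 zł

Regular income tax:
  55,000 zł × 16% = 8,800 zł
  94,000 zł × 23% = 21,620 zł
  30,300 zł × 37% = 11,211 zł
  → 41,631 zł
  Less low-income housing credit 28,000 zł → 13,631 zł

Excess of shadow minimum tax over regular income tax: 20,692 zł − 13,631 zł = 7,061 zł.

7,061 zł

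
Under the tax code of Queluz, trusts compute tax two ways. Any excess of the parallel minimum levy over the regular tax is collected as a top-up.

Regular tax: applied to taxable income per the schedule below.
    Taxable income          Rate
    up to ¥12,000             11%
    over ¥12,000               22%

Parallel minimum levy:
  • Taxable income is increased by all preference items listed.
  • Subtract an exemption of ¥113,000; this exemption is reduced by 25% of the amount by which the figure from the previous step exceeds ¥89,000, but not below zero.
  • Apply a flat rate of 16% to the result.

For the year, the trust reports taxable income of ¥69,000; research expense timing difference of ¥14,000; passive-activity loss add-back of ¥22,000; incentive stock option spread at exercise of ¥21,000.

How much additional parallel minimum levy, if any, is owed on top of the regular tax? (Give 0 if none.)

¥0

Regular tax:
  ¥12,000 × 11% = ¥1,320
  ¥57,000 × 22% = ¥12,540
  → ¥13,860

Parallel minimum levy:
  Adjusted income: ¥69,000 + ¥14,000 + ¥22,000 + ¥21,000 = ¥126,000
  Exemption: ¥113,000 − 25% × (¥126,000 − ¥89,000) = ¥113,000 − ¥9,250 = ¥103,750
  Base: ¥126,000 − ¥103,750 = ¥22,250
  ¥22,250 × 16% = ¥3,560

¥3,560 ≤ ¥13,860, so no add-on is due.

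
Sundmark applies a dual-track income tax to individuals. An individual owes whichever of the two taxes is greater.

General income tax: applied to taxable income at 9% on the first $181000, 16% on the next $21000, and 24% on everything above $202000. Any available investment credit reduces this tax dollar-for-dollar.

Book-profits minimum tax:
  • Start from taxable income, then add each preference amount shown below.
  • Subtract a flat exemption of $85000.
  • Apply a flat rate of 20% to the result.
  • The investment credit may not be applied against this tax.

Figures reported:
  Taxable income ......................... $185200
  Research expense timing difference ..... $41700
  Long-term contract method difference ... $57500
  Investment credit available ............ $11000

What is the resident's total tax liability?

$39880

Book-profits minimum tax:
  Adjusted income: $185200 + $41700 + $57500 = $284400
  Less exemption $85000 → base $199400
  $199400 × 20% = $39880

General income tax:
  $181000 × 9% = $16290
  $4200 × 16% = $672
  → $16962
  Less investment credit $11000 → $5962

$39880 > $5962, so the book-profits minimum tax is the binding amount.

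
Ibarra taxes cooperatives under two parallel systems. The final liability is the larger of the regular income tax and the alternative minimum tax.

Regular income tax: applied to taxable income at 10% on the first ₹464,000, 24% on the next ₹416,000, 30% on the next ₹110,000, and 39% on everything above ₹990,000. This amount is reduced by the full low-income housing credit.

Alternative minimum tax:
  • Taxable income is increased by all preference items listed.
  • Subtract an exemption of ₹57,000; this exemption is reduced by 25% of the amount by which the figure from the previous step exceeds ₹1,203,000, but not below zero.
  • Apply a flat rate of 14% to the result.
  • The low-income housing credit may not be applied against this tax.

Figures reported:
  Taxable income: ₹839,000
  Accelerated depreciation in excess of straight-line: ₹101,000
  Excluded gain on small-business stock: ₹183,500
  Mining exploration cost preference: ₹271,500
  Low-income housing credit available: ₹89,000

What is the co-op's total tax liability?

₹194,040

Alternative minimum tax:
  Adjusted income: ₹839,000 + ₹101,000 + ₹183,500 + ₹271,500 = ₹1,395,000
  Exemption: ₹57,000 − 25% × (₹1,395,000 − ₹1,203,000) = ₹57,000 − ₹48,000 = ₹9,000
  Base: ₹1,395,000 − ₹9,000 = ₹1,386,000
  ₹1,386,000 × 14% = ₹194,040

Regular income tax:
  ₹464,000 × 10% = ₹46,400
  ₹375,000 × 24% = ₹90,000
  → ₹136,400
  Less low-income housing credit ₹89,000 → ₹47,400

₹194,040 > ₹47,400, so the alternative minimum tax is the binding amount.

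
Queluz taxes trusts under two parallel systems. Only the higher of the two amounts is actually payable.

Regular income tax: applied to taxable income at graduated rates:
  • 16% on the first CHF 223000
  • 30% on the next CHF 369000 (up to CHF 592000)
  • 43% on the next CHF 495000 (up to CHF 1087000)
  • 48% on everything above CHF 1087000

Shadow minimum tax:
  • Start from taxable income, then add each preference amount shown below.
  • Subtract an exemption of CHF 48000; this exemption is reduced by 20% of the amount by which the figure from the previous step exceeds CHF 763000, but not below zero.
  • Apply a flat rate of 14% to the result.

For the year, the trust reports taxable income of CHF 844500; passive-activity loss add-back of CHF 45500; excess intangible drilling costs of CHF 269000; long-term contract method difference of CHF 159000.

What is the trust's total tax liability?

Regular income tax:
  CHF 223000 × 16% = CHF 35680
  CHF 369000 × 30% = CHF 110700
  CHF 252500 × 43% = CHF 108575
  → CHF 254955

Shadow minimum tax:
  Adjusted income: CHF 844500 + CHF 45500 + CHF 269000 + CHF 159000 = CHF 1318000
  Exemption: 20% × (CHF 1318000 − CHF 763000) = CHF 111000 ≥ CHF 48000, so the exemption is fully phased out
  Base: CHF 1318000 − CHF 0 = CHF 1318000
  CHF 1318000 × 14% = CHF 184520

CHF 254955 > CHF 184520, so the regular income tax governs.

CHF 254955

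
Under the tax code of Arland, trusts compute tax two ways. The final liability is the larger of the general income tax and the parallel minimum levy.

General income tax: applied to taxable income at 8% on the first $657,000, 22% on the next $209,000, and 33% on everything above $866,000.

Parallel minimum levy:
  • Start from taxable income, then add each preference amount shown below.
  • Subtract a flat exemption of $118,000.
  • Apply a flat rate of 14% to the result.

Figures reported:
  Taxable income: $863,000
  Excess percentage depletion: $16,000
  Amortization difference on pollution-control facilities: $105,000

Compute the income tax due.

General income tax:
  $657,000 × 8% = $52,560
  $206,000 × 22% = $45,320
  → $97,880

Parallel minimum levy:
  Adjusted income: $863,000 + $16,000 + $105,000 = $984,000
  Less exemption $118,000 → base $866,000
  $866,000 × 14% = $121,240

$121,240 > $97,880, so the parallel minimum levy is the binding amount.

$121,240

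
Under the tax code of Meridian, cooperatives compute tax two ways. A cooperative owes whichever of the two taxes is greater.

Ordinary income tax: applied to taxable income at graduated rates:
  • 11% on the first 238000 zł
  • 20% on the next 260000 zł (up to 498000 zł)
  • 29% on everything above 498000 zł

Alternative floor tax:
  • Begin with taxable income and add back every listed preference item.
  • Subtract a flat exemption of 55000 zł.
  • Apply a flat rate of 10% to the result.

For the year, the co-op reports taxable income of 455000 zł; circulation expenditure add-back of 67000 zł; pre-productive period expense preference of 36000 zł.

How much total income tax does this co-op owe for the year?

Ordinary income tax:
  238000 zł × 11% = 26180 zł
  217000 zł × 20% = 43400 zł
  → 69580 zł

Alternative floor tax:
  Adjusted income: 455000 zł + 67000 zł + 36000 zł = 558000 zł
  Less exemption 55000 zł → base 503000 zł
  503000 zł × 10% = 50300 zł

69580 zł > 50300 zł, so the ordinary income tax governs.

69580 zł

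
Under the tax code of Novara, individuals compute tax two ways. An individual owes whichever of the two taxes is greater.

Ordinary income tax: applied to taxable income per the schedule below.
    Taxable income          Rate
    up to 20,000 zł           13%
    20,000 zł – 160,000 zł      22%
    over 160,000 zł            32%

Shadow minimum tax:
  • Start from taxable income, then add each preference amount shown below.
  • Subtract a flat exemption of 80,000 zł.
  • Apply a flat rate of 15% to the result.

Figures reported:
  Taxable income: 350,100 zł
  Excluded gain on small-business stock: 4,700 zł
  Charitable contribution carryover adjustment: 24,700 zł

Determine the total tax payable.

94,232 zł

Ordinary income tax:
  20,000 zł × 13% = 2,600 zł
  140,000 zł × 22% = 30,800 zł
  190,100 zł × 32% = 60,832 zł
  → 94,232 zł

Shadow minimum tax:
  Adjusted income: 350,100 zł + 4,700 zł + 24,700 zł = 379,500 zł
  Less exemption 80,000 zł → base 299,500 zł
  299,500 zł × 15% = 44,925 zł

94,232 zł > 44,925 zł, so the ordinary income tax governs.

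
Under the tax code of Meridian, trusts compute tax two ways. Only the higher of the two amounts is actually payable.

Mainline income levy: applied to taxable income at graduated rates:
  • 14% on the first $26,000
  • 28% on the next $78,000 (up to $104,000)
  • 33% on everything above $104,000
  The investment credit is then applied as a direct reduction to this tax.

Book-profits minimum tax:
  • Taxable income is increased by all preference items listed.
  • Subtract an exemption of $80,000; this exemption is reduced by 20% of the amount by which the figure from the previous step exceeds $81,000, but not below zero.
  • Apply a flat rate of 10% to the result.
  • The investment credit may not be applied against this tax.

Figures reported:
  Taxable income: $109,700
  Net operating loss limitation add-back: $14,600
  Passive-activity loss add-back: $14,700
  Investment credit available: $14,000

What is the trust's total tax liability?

Mainline income levy:
  $26,000 × 14% = $3,640
  $78,000 × 28% = $21,840
  $5,700 × 33% = $1,881
  → $27,361
  Less investment credit $14,000 → $13,361

Book-profits minimum tax:
  Adjusted income: $109,700 + $14,600 + $14,700 = $139,000
  Exemption: $80,000 − 20% × ($139,000 − $81,000) = $80,000 − $11,600 = $68,400
  Base: $139,000 − $68,400 = $70,600
  $70,600 × 10% = $7,060

$13,361 > $7,060, so the mainline income levy governs.

$13,361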